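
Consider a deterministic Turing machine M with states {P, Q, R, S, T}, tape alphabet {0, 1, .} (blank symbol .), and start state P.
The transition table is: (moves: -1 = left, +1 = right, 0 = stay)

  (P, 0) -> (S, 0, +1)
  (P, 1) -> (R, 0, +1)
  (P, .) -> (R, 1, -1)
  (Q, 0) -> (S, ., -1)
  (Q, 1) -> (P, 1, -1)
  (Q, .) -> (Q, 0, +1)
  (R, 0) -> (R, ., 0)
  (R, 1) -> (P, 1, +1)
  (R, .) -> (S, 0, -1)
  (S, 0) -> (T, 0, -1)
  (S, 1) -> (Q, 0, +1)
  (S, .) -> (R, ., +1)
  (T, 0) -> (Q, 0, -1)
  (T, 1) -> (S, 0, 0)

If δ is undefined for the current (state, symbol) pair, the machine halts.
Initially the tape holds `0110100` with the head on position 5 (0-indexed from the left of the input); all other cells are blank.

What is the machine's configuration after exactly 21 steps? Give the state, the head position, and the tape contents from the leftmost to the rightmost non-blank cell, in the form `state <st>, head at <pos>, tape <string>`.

P | 01101[0]0   read 0 → write 0, move +1, go to S
S | 011010[0]   read 0 → write 0, move -1, go to T
T | 01101[0]0   read 0 → write 0, move -1, go to Q
Q | 0110[1]00   read 1 → write 1, move -1, go to P
P | 011[0]100   read 0 → write 0, move +1, go to S
S | 0110[1]00   read 1 → write 0, move +1, go to Q
Q | 01100[0]0   read 0 → write ., move -1, go to S
S | 0110[0].0   read 0 → write 0, move -1, go to T
T | 011[0]0.0   read 0 → write 0, move -1, go to Q
Q | 01[1]00.0   read 1 → write 1, move -1, go to P
P | 0[1]100.0   read 1 → write 0, move +1, go to R
R | 00[1]00.0   read 1 → write 1, move +1, go to P
P | 001[0]0.0   read 0 → write 0, move +1, go to S
S | 0010[0].0   read 0 → write 0, move -1, go to T
T | 001[0]0.0   read 0 → write 0, move -1, go to Q
Q | 00[1]00.0   read 1 → write 1, move -1, go to P
P | 0[0]100.0   read 0 → write 0, move +1, go to S
S | 00[1]00.0   read 1 → write 0, move +1, go to Q
Q | 000[0]0.0   read 0 → write ., move -1, go to S
S | 00[0].0.0   read 0 → write 0, move -1, go to T
T | 0[0]0.0.0   read 0 → write 0, move -1, go to Q
Q | [0]00.0.0
After 21 steps: state Q, head at 0, tape 000.0.0.

state Q, head at 0, tape 000.0.0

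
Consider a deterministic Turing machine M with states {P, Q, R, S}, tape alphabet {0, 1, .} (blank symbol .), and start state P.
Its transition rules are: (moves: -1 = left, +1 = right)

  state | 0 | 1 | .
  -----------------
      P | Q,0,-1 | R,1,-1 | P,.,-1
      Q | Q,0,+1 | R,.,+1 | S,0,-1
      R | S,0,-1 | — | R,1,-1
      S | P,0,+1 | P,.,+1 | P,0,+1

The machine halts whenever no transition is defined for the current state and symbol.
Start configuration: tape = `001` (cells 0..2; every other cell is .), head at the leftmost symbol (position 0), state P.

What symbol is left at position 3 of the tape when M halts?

state=P head=0 tape=..[0]01.   (P,0)→(Q,0,-1)
state=Q head=-1 tape=.[.]001.   (Q,.)→(S,0,-1)
state=S head=-2 tape=[.]0001.   (S,.)→(P,0,+1)
state=P head=-1 tape=0[0]001.   (P,0)→(Q,0,-1)
state=Q head=-2 tape=[0]0001.   (Q,0)→(Q,0,+1)
state=Q head=-1 tape=0[0]001.   (Q,0)→(Q,0,+1)
state=Q head=0 tape=00[0]01.   (Q,0)→(Q,0,+1)
state=Q head=1 tape=000[0]1.   (Q,0)→(Q,0,+1)
state=Q head=2 tape=0000[1].   (Q,1)→(R,.,+1)
state=R head=3 tape=0000.[.]   (R,.)→(R,1,-1)
state=R head=2 tape=0000[.]1   (R,.)→(R,1,-1)
state=R head=1 tape=000[0]11   (R,0)→(S,0,-1)
state=S head=0 tape=00[0]011   (S,0)→(P,0,+1)
state=P head=1 tape=000[0]11   (P,0)→(Q,0,-1)
state=Q head=0 tape=00[0]011   (Q,0)→(Q,0,+1)
state=Q head=1 tape=000[0]11   (Q,0)→(Q,0,+1)
state=Q head=2 tape=0000[1]1   (Q,1)→(R,.,+1)
state=R head=3 tape=0000.[1]
Cell 3 holds 1 when M halts.

1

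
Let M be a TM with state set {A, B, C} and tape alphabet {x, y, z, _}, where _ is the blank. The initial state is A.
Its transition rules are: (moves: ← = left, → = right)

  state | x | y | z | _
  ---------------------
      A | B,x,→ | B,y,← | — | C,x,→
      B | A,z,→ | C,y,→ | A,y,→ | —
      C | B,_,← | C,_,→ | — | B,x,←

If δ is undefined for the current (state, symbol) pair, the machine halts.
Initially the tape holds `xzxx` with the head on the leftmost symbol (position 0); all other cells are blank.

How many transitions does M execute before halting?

8

state=A head=0 tape=[x]zxx___   (A,x)→(B,x,→)
state=B head=1 tape=x[z]xx___   (B,z)→(A,y,→)
state=A head=2 tape=xy[x]x___   (A,x)→(B,x,→)
state=B head=3 tape=xyx[x]___   (B,x)→(A,z,→)
state=A head=4 tape=xyxz[_]__   (A,_)→(C,x,→)
state=C head=5 tape=xyxzx[_]_   (C,_)→(B,x,←)
state=B head=4 tape=xyxz[x]x_   (B,x)→(A,z,→)
state=A head=5 tape=xyxzz[x]_   (A,x)→(B,x,→)
state=B head=6 tape=xyxzzx[_]
M halts after 8 transitions.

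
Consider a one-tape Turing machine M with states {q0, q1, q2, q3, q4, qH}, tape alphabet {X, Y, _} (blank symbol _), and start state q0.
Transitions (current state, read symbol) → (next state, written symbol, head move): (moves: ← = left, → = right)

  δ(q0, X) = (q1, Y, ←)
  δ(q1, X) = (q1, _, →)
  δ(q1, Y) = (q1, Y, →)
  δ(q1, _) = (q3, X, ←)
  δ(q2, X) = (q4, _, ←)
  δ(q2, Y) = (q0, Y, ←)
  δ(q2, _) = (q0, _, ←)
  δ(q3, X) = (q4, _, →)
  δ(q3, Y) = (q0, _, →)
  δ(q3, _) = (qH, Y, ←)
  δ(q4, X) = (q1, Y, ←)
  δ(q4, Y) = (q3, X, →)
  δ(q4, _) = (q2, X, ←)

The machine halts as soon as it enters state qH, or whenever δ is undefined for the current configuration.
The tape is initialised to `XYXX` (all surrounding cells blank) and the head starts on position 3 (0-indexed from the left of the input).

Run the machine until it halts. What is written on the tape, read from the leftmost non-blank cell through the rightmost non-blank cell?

XYYXY

state=q0 head=3 tape=XYX[X]_   (q0,X)→(q1,Y,←)
state=q1 head=2 tape=XY[X]Y_   (q1,X)→(q1,_,→)
state=q1 head=3 tape=XY_[Y]_   (q1,Y)→(q1,Y,→)
state=q1 head=4 tape=XY_Y[_]   (q1,_)→(q3,X,←)
state=q3 head=3 tape=XY_[Y]X   (q3,Y)→(q0,_,→)
state=q0 head=4 tape=XY__[X]   (q0,X)→(q1,Y,←)
state=q1 head=3 tape=XY_[_]Y   (q1,_)→(q3,X,←)
state=q3 head=2 tape=XY[_]XY   (q3,_)→(qH,Y,←)
state=qH head=1 tape=X[Y]YXY
The non-blank tape span at halt is XYYXY.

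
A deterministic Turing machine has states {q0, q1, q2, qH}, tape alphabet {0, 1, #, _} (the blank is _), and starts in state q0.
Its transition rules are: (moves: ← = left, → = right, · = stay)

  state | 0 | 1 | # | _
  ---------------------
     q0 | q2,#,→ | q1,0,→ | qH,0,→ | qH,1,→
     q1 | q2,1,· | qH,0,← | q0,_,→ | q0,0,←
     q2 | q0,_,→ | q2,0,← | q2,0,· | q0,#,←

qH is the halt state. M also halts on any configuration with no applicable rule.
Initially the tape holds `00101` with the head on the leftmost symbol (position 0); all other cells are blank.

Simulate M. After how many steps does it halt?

state=q0 head=0 tape=[0]0101_   (q0,0)→(q2,#,→)
state=q2 head=1 tape=#[0]101_   (q2,0)→(q0,_,→)
state=q0 head=2 tape=#_[1]01_   (q0,1)→(q1,0,→)
state=q1 head=3 tape=#_0[0]1_   (q1,0)→(q2,1,·)
state=q2 head=3 tape=#_0[1]1_   (q2,1)→(q2,0,←)
state=q2 head=2 tape=#_[0]01_   (q2,0)→(q0,_,→)
state=q0 head=3 tape=#__[0]1_   (q0,0)→(q2,#,→)
state=q2 head=4 tape=#__#[1]_   (q2,1)→(q2,0,←)
state=q2 head=3 tape=#__[#]0_   (q2,#)→(q2,0,·)
state=q2 head=3 tape=#__[0]0_   (q2,0)→(q0,_,→)
state=q0 head=4 tape=#___[0]_   (q0,0)→(q2,#,→)
state=q2 head=5 tape=#___#[_]   (q2,_)→(q0,#,←)
state=q0 head=4 tape=#___[#]#   (q0,#)→(qH,0,→)
state=qH head=5 tape=#___0[#]
M halts after 13 transitions.

13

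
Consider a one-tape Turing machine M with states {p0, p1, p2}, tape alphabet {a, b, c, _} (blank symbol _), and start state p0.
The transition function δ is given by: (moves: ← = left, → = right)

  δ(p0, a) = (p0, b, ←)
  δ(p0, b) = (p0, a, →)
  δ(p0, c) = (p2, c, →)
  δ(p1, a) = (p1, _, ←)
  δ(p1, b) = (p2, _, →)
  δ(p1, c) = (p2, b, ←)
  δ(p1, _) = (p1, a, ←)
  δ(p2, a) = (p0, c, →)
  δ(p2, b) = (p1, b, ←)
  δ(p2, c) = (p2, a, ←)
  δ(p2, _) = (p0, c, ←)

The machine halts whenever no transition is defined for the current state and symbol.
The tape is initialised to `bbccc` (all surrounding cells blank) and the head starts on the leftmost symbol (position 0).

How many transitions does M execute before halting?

20

state=p0 head=0 tape=__[b]bccc   (p0,b)→(p0,a,→)
state=p0 head=1 tape=__a[b]ccc   (p0,b)→(p0,a,→)
state=p0 head=2 tape=__aa[c]cc   (p0,c)→(p2,c,→)
state=p2 head=3 tape=__aac[c]c   (p2,c)→(p2,a,←)
state=p2 head=2 tape=__aa[c]ac   (p2,c)→(p2,a,←)
state=p2 head=1 tape=__a[a]aac   (p2,a)→(p0,c,→)
state=p0 head=2 tape=__ac[a]ac   (p0,a)→(p0,b,←)
state=p0 head=1 tape=__a[c]bac   (p0,c)→(p2,c,→)
state=p2 head=2 tape=__ac[b]ac   (p2,b)→(p1,b,←)
state=p1 head=1 tape=__a[c]bac   (p1,c)→(p2,b,←)
state=p2 head=0 tape=__[a]bbac   (p2,a)→(p0,c,→)
state=p0 head=1 tape=__c[b]bac   (p0,b)→(p0,a,→)
state=p0 head=2 tape=__ca[b]ac   (p0,b)→(p0,a,→)
state=p0 head=3 tape=__caa[a]c   (p0,a)→(p0,b,←)
state=p0 head=2 tape=__ca[a]bc   (p0,a)→(p0,b,←)
state=p0 head=1 tape=__c[a]bbc   (p0,a)→(p0,b,←)
state=p0 head=0 tape=__[c]bbbc   (p0,c)→(p2,c,→)
state=p2 head=1 tape=__c[b]bbc   (p2,b)→(p1,b,←)
state=p1 head=0 tape=__[c]bbbc   (p1,c)→(p2,b,←)
state=p2 head=-1 tape=_[_]bbbbc   (p2,_)→(p0,c,←)
state=p0 head=-2 tape=[_]cbbbbc
M halts after 20 transitions.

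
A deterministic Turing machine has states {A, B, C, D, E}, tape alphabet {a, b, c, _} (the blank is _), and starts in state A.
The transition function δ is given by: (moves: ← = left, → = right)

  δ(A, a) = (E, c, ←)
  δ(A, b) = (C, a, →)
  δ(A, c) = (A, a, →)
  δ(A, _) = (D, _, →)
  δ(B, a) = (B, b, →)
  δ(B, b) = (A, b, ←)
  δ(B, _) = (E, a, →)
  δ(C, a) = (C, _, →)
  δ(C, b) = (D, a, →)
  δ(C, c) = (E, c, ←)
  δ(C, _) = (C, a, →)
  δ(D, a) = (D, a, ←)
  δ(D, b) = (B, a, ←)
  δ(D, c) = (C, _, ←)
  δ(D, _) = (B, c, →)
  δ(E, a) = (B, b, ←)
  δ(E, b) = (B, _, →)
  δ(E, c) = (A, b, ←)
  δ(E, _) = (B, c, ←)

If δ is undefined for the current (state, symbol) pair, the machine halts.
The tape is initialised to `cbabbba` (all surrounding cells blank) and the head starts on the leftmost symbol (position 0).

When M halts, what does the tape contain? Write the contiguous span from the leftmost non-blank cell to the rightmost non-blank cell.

state=A head=0 tape=_[c]babbba__   (A,c)→(A,a,→)
state=A head=1 tape=_a[b]abbba__   (A,b)→(C,a,→)
state=C head=2 tape=_aa[a]bbba__   (C,a)→(C,_,→)
state=C head=3 tape=_aa_[b]bba__   (C,b)→(D,a,→)
state=D head=4 tape=_aa_a[b]ba__   (D,b)→(B,a,←)
state=B head=3 tape=_aa_[a]aba__   (B,a)→(B,b,→)
state=B head=4 tape=_aa_b[a]ba__   (B,a)→(B,b,→)
state=B head=5 tape=_aa_bb[b]a__   (B,b)→(A,b,←)
state=A head=4 tape=_aa_b[b]ba__   (A,b)→(C,a,→)
state=C head=5 tape=_aa_ba[b]a__   (C,b)→(D,a,→)
state=D head=6 tape=_aa_baa[a]__   (D,a)→(D,a,←)
state=D head=5 tape=_aa_ba[a]a__   (D,a)→(D,a,←)
state=D head=4 tape=_aa_b[a]aa__   (D,a)→(D,a,←)
state=D head=3 tape=_aa_[b]aaa__   (D,b)→(B,a,←)
state=B head=2 tape=_aa[_]aaaa__   (B,_)→(E,a,→)
state=E head=3 tape=_aaa[a]aaa__   (E,a)→(B,b,←)
state=B head=2 tape=_aa[a]baaa__   (B,a)→(B,b,→)
state=B head=3 tape=_aab[b]aaa__   (B,b)→(A,b,←)
state=A head=2 tape=_aa[b]baaa__   (A,b)→(C,a,→)
state=C head=3 tape=_aaa[b]aaa__   (C,b)→(D,a,→)
state=D head=4 tape=_aaaa[a]aa__   (D,a)→(D,a,←)
state=D head=3 tape=_aaa[a]aaa__   (D,a)→(D,a,←)
state=D head=2 tape=_aa[a]aaaa__   (D,a)→(D,a,←)
state=D head=1 tape=_a[a]aaaaa__   (D,a)→(D,a,←)
state=D head=0 tape=_[a]aaaaaa__   (D,a)→(D,a,←)
state=D head=-1 tape=[_]aaaaaaa__   (D,_)→(B,c,→)
state=B head=0 tape=c[a]aaaaaa__   (B,a)→(B,b,→)
state=B head=1 tape=cb[a]aaaaa__   (B,a)→(B,b,→)
state=B head=2 tape=cbb[a]aaaa__   (B,a)→(B,b,→)
state=B head=3 tape=cbbb[a]aaa__   (B,a)→(B,b,→)
state=B head=4 tape=cbbbb[a]aa__   (B,a)→(B,b,→)
state=B head=5 tape=cbbbbb[a]a__   (B,a)→(B,b,→)
state=B head=6 tape=cbbbbbb[a]__   (B,a)→(B,b,→)
state=B head=7 tape=cbbbbbbb[_]_   (B,_)→(E,a,→)
state=E head=8 tape=cbbbbbbba[_]   (E,_)→(B,c,←)
state=B head=7 tape=cbbbbbbb[a]c   (B,a)→(B,b,→)
state=B head=8 tape=cbbbbbbbb[c]
The non-blank tape span at halt is cbbbbbbbbc.

cbbbbbbbbc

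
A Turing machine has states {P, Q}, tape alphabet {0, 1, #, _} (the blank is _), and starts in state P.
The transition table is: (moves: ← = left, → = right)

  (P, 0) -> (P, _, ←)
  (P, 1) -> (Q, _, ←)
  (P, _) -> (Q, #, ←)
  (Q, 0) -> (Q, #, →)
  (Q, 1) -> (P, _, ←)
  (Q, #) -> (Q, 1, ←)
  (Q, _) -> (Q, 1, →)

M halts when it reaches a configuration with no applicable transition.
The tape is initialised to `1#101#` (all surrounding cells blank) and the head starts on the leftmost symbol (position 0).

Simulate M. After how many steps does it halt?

33

P | ____[1]#101#   read 1 → write _, move ←, go to Q
Q | ___[_]_#101#   read _ → write 1, move →, go to Q
Q | ___1[_]#101#   read _ → write 1, move →, go to Q
Q | ___11[#]101#   read # → write 1, move ←, go to Q
Q | ___1[1]1101#   read 1 → write _, move ←, go to P
P | ___[1]_1101#   read 1 → write _, move ←, go to Q
Q | __[_]__1101#   read _ → write 1, move →, go to Q
Q | __1[_]_1101#   read _ → write 1, move →, go to Q
Q | __11[_]1101#   read _ → write 1, move →, go to Q
Q | __111[1]101#   read 1 → write _, move ←, go to P
P | __11[1]_101#   read 1 → write _, move ←, go to Q
Q | __1[1]__101#   read 1 → write _, move ←, go to P
P | __[1]___101#   read 1 → write _, move ←, go to Q
Q | _[_]____101#   read _ → write 1, move →, go to Q
Q | _1[_]___101#   read _ → write 1, move →, go to Q
Q | _11[_]__101#   read _ → write 1, move →, go to Q
Q | _111[_]_101#   read _ → write 1, move →, go to Q
Q | _1111[_]101#   read _ → write 1, move →, go to Q
Q | _11111[1]01#   read 1 → write _, move ←, go to P
P | _1111[1]_01#   read 1 → write _, move ←, go to Q
Q | _111[1]__01#   read 1 → write _, move ←, go to P
P | _11[1]___01#   read 1 → write _, move ←, go to Q
Q | _1[1]____01#   read 1 → write _, move ←, go to P
P | _[1]_____01#   read 1 → write _, move ←, go to Q
Q | [_]______01#   read _ → write 1, move →, go to Q
Q | 1[_]_____01#   read _ → write 1, move →, go to Q
Q | 11[_]____01#   read _ → write 1, move →, go to Q
Q | 111[_]___01#   read _ → write 1, move →, go to Q
Q | 1111[_]__01#   read _ → write 1, move →, go to Q
Q | 11111[_]_01#   read _ → write 1, move →, go to Q
Q | 111111[_]01#   read _ → write 1, move →, go to Q
Q | 1111111[0]1#   read 0 → write #, move →, go to Q
Q | 1111111#[1]#   read 1 → write _, move ←, go to P
P | 1111111[#]_#
M halts after 33 transitions.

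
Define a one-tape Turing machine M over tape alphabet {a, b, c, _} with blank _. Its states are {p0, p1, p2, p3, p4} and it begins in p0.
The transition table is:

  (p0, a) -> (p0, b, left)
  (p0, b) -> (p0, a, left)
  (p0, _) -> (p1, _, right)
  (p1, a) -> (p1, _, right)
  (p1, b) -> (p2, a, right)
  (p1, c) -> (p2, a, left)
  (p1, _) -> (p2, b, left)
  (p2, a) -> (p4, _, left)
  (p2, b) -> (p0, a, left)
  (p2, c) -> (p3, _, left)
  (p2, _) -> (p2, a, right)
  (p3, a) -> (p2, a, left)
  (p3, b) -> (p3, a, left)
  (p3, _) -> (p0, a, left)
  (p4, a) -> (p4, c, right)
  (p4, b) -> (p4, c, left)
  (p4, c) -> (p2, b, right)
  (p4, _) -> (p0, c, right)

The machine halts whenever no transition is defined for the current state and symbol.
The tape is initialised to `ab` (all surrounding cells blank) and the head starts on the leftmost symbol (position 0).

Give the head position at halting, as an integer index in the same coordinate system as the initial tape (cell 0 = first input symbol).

1

state=p0 head=0 tape=_[a]b__   (p0,a)→(p0,b,left)
state=p0 head=-1 tape=[_]bb__   (p0,_)→(p1,_,right)
state=p1 head=0 tape=_[b]b__   (p1,b)→(p2,a,right)
state=p2 head=1 tape=_a[b]__   (p2,b)→(p0,a,left)
state=p0 head=0 tape=_[a]a__   (p0,a)→(p0,b,left)
state=p0 head=-1 tape=[_]ba__   (p0,_)→(p1,_,right)
state=p1 head=0 tape=_[b]a__   (p1,b)→(p2,a,right)
state=p2 head=1 tape=_a[a]__   (p2,a)→(p4,_,left)
state=p4 head=0 tape=_[a]___   (p4,a)→(p4,c,right)
state=p4 head=1 tape=_c[_]__   (p4,_)→(p0,c,right)
state=p0 head=2 tape=_cc[_]_   (p0,_)→(p1,_,right)
state=p1 head=3 tape=_cc_[_]   (p1,_)→(p2,b,left)
state=p2 head=2 tape=_cc[_]b   (p2,_)→(p2,a,right)
state=p2 head=3 tape=_cca[b]   (p2,b)→(p0,a,left)
state=p0 head=2 tape=_cc[a]a   (p0,a)→(p0,b,left)
state=p0 head=1 tape=_c[c]ba
At halt the head is at cell 1.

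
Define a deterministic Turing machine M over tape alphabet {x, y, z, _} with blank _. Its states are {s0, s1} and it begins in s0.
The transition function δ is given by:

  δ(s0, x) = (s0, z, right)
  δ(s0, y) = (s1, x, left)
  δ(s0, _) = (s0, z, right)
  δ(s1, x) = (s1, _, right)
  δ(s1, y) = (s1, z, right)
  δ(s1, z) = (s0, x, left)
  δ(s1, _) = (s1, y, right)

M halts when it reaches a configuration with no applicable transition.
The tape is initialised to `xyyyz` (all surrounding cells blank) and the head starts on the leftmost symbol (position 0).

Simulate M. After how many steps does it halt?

8

s0 | _[x]yyyz   read x → write z, move right, go to s0
s0 | _z[y]yyz   read y → write x, move left, go to s1
s1 | _[z]xyyz   read z → write x, move left, go to s0
s0 | [_]xxyyz   read _ → write z, move right, go to s0
s0 | z[x]xyyz   read x → write z, move right, go to s0
s0 | zz[x]yyz   read x → write z, move right, go to s0
s0 | zzz[y]yz   read y → write x, move left, go to s1
s1 | zz[z]xyz   read z → write x, move left, go to s0
s0 | z[z]xxyz
M halts after 8 transitions.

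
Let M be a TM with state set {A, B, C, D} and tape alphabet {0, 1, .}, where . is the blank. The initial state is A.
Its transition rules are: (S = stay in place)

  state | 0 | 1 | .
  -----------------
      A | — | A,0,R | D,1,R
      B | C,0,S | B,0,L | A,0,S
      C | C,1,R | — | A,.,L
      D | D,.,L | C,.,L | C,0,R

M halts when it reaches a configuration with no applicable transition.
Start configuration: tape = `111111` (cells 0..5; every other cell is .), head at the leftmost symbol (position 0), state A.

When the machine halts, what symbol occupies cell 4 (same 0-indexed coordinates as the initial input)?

0

A | [1]11111...   read 1 → write 0, move R, go to A
A | 0[1]1111...   read 1 → write 0, move R, go to A
A | 00[1]111...   read 1 → write 0, move R, go to A
A | 000[1]11...   read 1 → write 0, move R, go to A
A | 0000[1]1...   read 1 → write 0, move R, go to A
A | 00000[1]...   read 1 → write 0, move R, go to A
A | 000000[.]..   read . → write 1, move R, go to D
D | 0000001[.].   read . → write 0, move R, go to C
C | 00000010[.]   read . → write ., move L, go to A
A | 0000001[0].
Cell 4 holds 0 when M halts.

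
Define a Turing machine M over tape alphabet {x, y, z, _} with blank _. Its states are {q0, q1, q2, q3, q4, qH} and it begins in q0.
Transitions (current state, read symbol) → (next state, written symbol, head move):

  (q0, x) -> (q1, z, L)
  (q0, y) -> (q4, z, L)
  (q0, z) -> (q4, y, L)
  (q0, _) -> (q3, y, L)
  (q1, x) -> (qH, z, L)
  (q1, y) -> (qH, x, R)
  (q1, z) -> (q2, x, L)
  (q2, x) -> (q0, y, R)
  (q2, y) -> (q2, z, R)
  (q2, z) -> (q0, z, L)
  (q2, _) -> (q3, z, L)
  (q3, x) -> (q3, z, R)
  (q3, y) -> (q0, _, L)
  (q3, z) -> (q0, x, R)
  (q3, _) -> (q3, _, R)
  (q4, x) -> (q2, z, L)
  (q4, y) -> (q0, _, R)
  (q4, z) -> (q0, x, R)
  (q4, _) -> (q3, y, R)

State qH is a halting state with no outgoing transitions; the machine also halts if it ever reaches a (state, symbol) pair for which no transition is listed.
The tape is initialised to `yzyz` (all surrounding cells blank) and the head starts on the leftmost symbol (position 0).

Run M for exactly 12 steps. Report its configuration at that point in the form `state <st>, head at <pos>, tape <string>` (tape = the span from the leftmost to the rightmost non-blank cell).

state q3, head at -2, tape yz_zyyz

q0 | ___[y]zyz   read y → write z, move L, go to q4
q4 | __[_]zzyz   read _ → write y, move R, go to q3
q3 | __y[z]zyz   read z → write x, move R, go to q0
q0 | __yx[z]yz   read z → write y, move L, go to q4
q4 | __y[x]yyz   read x → write z, move L, go to q2
q2 | __[y]zyyz   read y → write z, move R, go to q2
q2 | __z[z]yyz   read z → write z, move L, go to q0
q0 | __[z]zyyz   read z → write y, move L, go to q4
q4 | _[_]yzyyz   read _ → write y, move R, go to q3
q3 | _y[y]zyyz   read y → write _, move L, go to q0
q0 | _[y]_zyyz   read y → write z, move L, go to q4
q4 | [_]z_zyyz   read _ → write y, move R, go to q3
q3 | y[z]_zyyz
After 12 steps: state q3, head at -2, tape yz_zyyz.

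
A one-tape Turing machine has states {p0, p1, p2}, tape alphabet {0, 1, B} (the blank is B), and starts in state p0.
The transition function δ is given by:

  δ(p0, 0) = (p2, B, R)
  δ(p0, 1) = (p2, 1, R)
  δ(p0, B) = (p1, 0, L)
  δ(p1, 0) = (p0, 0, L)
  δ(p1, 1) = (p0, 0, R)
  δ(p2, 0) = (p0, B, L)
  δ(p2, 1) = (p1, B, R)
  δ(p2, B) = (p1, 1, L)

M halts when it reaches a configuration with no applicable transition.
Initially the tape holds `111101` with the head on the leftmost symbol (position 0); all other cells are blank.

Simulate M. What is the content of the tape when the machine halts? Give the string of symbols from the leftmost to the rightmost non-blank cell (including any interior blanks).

1B001

p0 | [1]11101B   read 1 → write 1, move R, go to p2
p2 | 1[1]1101B   read 1 → write B, move R, go to p1
p1 | 1B[1]101B   read 1 → write 0, move R, go to p0
p0 | 1B0[1]01B   read 1 → write 1, move R, go to p2
p2 | 1B01[0]1B   read 0 → write B, move L, go to p0
p0 | 1B0[1]B1B   read 1 → write 1, move R, go to p2
p2 | 1B01[B]1B   read B → write 1, move L, go to p1
p1 | 1B0[1]11B   read 1 → write 0, move R, go to p0
p0 | 1B00[1]1B   read 1 → write 1, move R, go to p2
p2 | 1B001[1]B   read 1 → write B, move R, go to p1
p1 | 1B001B[B]
The non-blank tape span at halt is 1B001.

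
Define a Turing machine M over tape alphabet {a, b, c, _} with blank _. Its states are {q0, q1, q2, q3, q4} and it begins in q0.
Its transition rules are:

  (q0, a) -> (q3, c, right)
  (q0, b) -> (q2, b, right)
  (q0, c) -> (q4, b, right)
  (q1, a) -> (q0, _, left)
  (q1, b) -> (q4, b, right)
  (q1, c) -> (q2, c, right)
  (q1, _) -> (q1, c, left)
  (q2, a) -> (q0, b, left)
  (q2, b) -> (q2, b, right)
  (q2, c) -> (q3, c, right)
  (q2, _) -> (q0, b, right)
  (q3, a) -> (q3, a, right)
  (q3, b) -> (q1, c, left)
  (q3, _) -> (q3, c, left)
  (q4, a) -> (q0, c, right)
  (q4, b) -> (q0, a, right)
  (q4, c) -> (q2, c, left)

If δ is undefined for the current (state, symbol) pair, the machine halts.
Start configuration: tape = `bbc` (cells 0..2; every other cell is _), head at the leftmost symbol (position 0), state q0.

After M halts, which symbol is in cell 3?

c

state=q0 head=0 tape=[b]bc_   (q0,b)→(q2,b,right)
state=q2 head=1 tape=b[b]c_   (q2,b)→(q2,b,right)
state=q2 head=2 tape=bb[c]_   (q2,c)→(q3,c,right)
state=q3 head=3 tape=bbc[_]   (q3,_)→(q3,c,left)
state=q3 head=2 tape=bb[c]c
Cell 3 holds c when M halts.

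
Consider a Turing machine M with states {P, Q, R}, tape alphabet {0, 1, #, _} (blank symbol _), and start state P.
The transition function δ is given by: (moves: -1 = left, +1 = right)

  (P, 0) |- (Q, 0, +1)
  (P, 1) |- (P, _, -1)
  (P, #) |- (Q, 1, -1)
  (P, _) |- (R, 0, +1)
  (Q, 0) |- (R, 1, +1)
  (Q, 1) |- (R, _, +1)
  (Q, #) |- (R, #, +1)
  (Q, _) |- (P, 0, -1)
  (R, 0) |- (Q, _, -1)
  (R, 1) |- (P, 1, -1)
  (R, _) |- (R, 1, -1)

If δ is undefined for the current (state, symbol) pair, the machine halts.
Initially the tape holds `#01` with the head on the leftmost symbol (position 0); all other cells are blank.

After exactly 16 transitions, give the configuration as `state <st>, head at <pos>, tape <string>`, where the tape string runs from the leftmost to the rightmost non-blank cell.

state=P head=0 tape=___[#]01   (P,#)→(Q,1,-1)
state=Q head=-1 tape=__[_]101   (Q,_)→(P,0,-1)
state=P head=-2 tape=_[_]0101   (P,_)→(R,0,+1)
state=R head=-1 tape=_0[0]101   (R,0)→(Q,_,-1)
state=Q head=-2 tape=_[0]_101   (Q,0)→(R,1,+1)
state=R head=-1 tape=_1[_]101   (R,_)→(R,1,-1)
state=R head=-2 tape=_[1]1101   (R,1)→(P,1,-1)
state=P head=-3 tape=[_]11101   (P,_)→(R,0,+1)
state=R head=-2 tape=0[1]1101   (R,1)→(P,1,-1)
state=P head=-3 tape=[0]11101   (P,0)→(Q,0,+1)
state=Q head=-2 tape=0[1]1101   (Q,1)→(R,_,+1)
state=R head=-1 tape=0_[1]101   (R,1)→(P,1,-1)
state=P head=-2 tape=0[_]1101   (P,_)→(R,0,+1)
state=R head=-1 tape=00[1]101   (R,1)→(P,1,-1)
state=P head=-2 tape=0[0]1101   (P,0)→(Q,0,+1)
state=Q head=-1 tape=00[1]101   (Q,1)→(R,_,+1)
state=R head=0 tape=00_[1]01
After 16 steps: state R, head at 0, tape 00_101.

state R, head at 0, tape 00_101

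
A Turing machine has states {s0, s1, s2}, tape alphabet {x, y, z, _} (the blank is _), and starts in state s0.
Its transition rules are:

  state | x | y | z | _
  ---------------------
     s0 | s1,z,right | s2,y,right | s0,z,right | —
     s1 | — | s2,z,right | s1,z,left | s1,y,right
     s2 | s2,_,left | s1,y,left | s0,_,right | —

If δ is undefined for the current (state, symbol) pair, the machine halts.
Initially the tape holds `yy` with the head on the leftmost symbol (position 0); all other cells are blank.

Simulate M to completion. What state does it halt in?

state=s0 head=0 tape=_[y]y_   (s0,y)→(s2,y,right)
state=s2 head=1 tape=_y[y]_   (s2,y)→(s1,y,left)
state=s1 head=0 tape=_[y]y_   (s1,y)→(s2,z,right)
state=s2 head=1 tape=_z[y]_   (s2,y)→(s1,y,left)
state=s1 head=0 tape=_[z]y_   (s1,z)→(s1,z,left)
state=s1 head=-1 tape=[_]zy_   (s1,_)→(s1,y,right)
state=s1 head=0 tape=y[z]y_   (s1,z)→(s1,z,left)
state=s1 head=-1 tape=[y]zy_   (s1,y)→(s2,z,right)
state=s2 head=0 tape=z[z]y_   (s2,z)→(s0,_,right)
state=s0 head=1 tape=z_[y]_   (s0,y)→(s2,y,right)
state=s2 head=2 tape=z_y[_]
No transition is defined for (s2, _); M halts in state s2.

s2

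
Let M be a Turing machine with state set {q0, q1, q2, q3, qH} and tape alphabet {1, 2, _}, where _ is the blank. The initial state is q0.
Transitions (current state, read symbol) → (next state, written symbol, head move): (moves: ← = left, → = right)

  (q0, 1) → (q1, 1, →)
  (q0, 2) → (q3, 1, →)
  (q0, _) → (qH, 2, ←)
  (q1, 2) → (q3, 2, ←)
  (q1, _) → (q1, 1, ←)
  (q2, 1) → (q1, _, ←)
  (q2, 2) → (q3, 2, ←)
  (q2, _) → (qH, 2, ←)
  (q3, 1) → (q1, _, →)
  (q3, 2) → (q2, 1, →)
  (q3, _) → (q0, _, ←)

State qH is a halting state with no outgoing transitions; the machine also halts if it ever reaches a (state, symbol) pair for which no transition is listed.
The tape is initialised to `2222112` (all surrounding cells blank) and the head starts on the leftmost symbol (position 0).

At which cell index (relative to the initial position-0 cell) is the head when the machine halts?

q0 | [2]222112   read 2 → write 1, move →, go to q3
q3 | 1[2]22112   read 2 → write 1, move →, go to q2
q2 | 11[2]2112   read 2 → write 2, move ←, go to q3
q3 | 1[1]22112   read 1 → write _, move →, go to q1
q1 | 1_[2]2112   read 2 → write 2, move ←, go to q3
q3 | 1[_]22112   read _ → write _, move ←, go to q0
q0 | [1]_22112   read 1 → write 1, move →, go to q1
q1 | 1[_]22112   read _ → write 1, move ←, go to q1
q1 | [1]122112
At halt the head is at cell 0.

0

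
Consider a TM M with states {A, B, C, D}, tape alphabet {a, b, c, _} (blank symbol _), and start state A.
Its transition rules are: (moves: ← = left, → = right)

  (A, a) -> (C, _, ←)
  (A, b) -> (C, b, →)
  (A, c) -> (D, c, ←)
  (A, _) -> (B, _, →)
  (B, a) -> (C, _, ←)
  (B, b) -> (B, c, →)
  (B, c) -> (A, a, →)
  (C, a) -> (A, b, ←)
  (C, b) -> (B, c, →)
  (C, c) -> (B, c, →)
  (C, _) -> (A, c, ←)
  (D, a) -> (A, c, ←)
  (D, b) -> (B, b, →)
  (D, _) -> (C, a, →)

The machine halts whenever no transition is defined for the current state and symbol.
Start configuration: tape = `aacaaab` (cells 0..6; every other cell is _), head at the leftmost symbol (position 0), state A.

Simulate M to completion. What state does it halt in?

B

state=A head=0 tape=___[a]acaaab   (A,a)→(C,_,←)
state=C head=-1 tape=__[_]_acaaab   (C,_)→(A,c,←)
state=A head=-2 tape=_[_]c_acaaab   (A,_)→(B,_,→)
state=B head=-1 tape=__[c]_acaaab   (B,c)→(A,a,→)
state=A head=0 tape=__a[_]acaaab   (A,_)→(B,_,→)
state=B head=1 tape=__a_[a]caaab   (B,a)→(C,_,←)
state=C head=0 tape=__a[_]_caaab   (C,_)→(A,c,←)
state=A head=-1 tape=__[a]c_caaab   (A,a)→(C,_,←)
state=C head=-2 tape=_[_]_c_caaab   (C,_)→(A,c,←)
state=A head=-3 tape=[_]c_c_caaab   (A,_)→(B,_,→)
state=B head=-2 tape=_[c]_c_caaab   (B,c)→(A,a,→)
state=A head=-1 tape=_a[_]c_caaab   (A,_)→(B,_,→)
state=B head=0 tape=_a_[c]_caaab   (B,c)→(A,a,→)
state=A head=1 tape=_a_a[_]caaab   (A,_)→(B,_,→)
state=B head=2 tape=_a_a_[c]aaab   (B,c)→(A,a,→)
state=A head=3 tape=_a_a_a[a]aab   (A,a)→(C,_,←)
state=C head=2 tape=_a_a_[a]_aab   (C,a)→(A,b,←)
state=A head=1 tape=_a_a[_]b_aab   (A,_)→(B,_,→)
state=B head=2 tape=_a_a_[b]_aab   (B,b)→(B,c,→)
state=B head=3 tape=_a_a_c[_]aab
No transition is defined for (B, _); M halts in state B.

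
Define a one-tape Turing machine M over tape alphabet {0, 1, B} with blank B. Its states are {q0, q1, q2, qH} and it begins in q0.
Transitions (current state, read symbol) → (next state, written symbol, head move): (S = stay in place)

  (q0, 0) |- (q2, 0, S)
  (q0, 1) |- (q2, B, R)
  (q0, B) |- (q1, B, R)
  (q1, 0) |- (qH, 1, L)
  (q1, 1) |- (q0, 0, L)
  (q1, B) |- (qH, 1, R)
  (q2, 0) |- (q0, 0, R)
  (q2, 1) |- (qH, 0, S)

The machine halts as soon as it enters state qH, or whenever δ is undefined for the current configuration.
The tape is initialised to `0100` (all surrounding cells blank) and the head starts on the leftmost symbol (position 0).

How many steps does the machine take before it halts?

8

q0 | [0]100BBB   read 0 → write 0, move S, go to q2
q2 | [0]100BBB   read 0 → write 0, move R, go to q0
q0 | 0[1]00BBB   read 1 → write B, move R, go to q2
q2 | 0B[0]0BBB   read 0 → write 0, move R, go to q0
q0 | 0B0[0]BBB   read 0 → write 0, move S, go to q2
q2 | 0B0[0]BBB   read 0 → write 0, move R, go to q0
q0 | 0B00[B]BB   read B → write B, move R, go to q1
q1 | 0B00B[B]B   read B → write 1, move R, go to qH
qH | 0B00B1[B]
M halts after 8 transitions.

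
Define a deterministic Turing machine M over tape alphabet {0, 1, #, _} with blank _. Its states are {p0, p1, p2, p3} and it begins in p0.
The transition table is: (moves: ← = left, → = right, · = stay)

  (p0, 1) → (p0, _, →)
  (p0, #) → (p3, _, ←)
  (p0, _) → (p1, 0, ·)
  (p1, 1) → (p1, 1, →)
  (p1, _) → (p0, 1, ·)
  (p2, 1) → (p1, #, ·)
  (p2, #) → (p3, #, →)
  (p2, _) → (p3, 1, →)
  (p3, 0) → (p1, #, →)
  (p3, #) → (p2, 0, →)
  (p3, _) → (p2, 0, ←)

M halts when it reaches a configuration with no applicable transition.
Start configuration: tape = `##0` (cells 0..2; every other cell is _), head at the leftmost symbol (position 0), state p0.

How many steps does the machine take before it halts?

12

state=p0 head=0 tape=__[#]#0   (p0,#)→(p3,_,←)
state=p3 head=-1 tape=_[_]_#0   (p3,_)→(p2,0,←)
state=p2 head=-2 tape=[_]0_#0   (p2,_)→(p3,1,→)
state=p3 head=-1 tape=1[0]_#0   (p3,0)→(p1,#,→)
state=p1 head=0 tape=1#[_]#0   (p1,_)→(p0,1,·)
state=p0 head=0 tape=1#[1]#0   (p0,1)→(p0,_,→)
state=p0 head=1 tape=1#_[#]0   (p0,#)→(p3,_,←)
state=p3 head=0 tape=1#[_]_0   (p3,_)→(p2,0,←)
state=p2 head=-1 tape=1[#]0_0   (p2,#)→(p3,#,→)
state=p3 head=0 tape=1#[0]_0   (p3,0)→(p1,#,→)
state=p1 head=1 tape=1##[_]0   (p1,_)→(p0,1,·)
state=p0 head=1 tape=1##[1]0   (p0,1)→(p0,_,→)
state=p0 head=2 tape=1##_[0]
M halts after 12 transitions.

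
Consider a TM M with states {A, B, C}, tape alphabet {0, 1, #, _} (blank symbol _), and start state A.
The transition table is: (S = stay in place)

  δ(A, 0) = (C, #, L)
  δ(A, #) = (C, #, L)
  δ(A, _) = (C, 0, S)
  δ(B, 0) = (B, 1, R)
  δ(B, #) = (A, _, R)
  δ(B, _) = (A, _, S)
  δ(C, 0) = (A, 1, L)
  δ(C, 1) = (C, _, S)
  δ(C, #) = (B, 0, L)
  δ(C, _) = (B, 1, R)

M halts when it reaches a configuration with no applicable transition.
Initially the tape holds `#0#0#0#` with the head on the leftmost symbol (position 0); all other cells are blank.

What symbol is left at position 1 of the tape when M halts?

state=A head=0 tape=_[#]0#0#0#_   (A,#)→(C,#,L)
state=C head=-1 tape=[_]#0#0#0#_   (C,_)→(B,1,R)
state=B head=0 tape=1[#]0#0#0#_   (B,#)→(A,_,R)
state=A head=1 tape=1_[0]#0#0#_   (A,0)→(C,#,L)
state=C head=0 tape=1[_]##0#0#_   (C,_)→(B,1,R)
state=B head=1 tape=11[#]#0#0#_   (B,#)→(A,_,R)
state=A head=2 tape=11_[#]0#0#_   (A,#)→(C,#,L)
state=C head=1 tape=11[_]#0#0#_   (C,_)→(B,1,R)
state=B head=2 tape=111[#]0#0#_   (B,#)→(A,_,R)
state=A head=3 tape=111_[0]#0#_   (A,0)→(C,#,L)
state=C head=2 tape=111[_]##0#_   (C,_)→(B,1,R)
state=B head=3 tape=1111[#]#0#_   (B,#)→(A,_,R)
state=A head=4 tape=1111_[#]0#_   (A,#)→(C,#,L)
state=C head=3 tape=1111[_]#0#_   (C,_)→(B,1,R)
state=B head=4 tape=11111[#]0#_   (B,#)→(A,_,R)
state=A head=5 tape=11111_[0]#_   (A,0)→(C,#,L)
state=C head=4 tape=11111[_]##_   (C,_)→(B,1,R)
state=B head=5 tape=111111[#]#_   (B,#)→(A,_,R)
state=A head=6 tape=111111_[#]_   (A,#)→(C,#,L)
state=C head=5 tape=111111[_]#_   (C,_)→(B,1,R)
state=B head=6 tape=1111111[#]_   (B,#)→(A,_,R)
state=A head=7 tape=1111111_[_]   (A,_)→(C,0,S)
state=C head=7 tape=1111111_[0]   (C,0)→(A,1,L)
state=A head=6 tape=1111111[_]1   (A,_)→(C,0,S)
state=C head=6 tape=1111111[0]1   (C,0)→(A,1,L)
state=A head=5 tape=111111[1]11
Cell 1 holds 1 when M halts.

1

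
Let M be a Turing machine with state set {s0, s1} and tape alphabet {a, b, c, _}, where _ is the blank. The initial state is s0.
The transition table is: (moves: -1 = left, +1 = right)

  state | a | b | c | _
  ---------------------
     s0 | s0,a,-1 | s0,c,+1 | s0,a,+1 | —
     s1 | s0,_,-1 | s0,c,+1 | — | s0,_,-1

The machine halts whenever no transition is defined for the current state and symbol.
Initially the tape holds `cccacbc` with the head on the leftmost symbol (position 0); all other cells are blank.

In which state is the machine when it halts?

s0

s0 | _[c]ccacbc   read c → write a, move +1, go to s0
s0 | _a[c]cacbc   read c → write a, move +1, go to s0
s0 | _aa[c]acbc   read c → write a, move +1, go to s0
s0 | _aaa[a]cbc   read a → write a, move -1, go to s0
s0 | _aa[a]acbc   read a → write a, move -1, go to s0
s0 | _a[a]aacbc   read a → write a, move -1, go to s0
s0 | _[a]aaacbc   read a → write a, move -1, go to s0
s0 | [_]aaaacbc
No transition is defined for (s0, _); M halts in state s0.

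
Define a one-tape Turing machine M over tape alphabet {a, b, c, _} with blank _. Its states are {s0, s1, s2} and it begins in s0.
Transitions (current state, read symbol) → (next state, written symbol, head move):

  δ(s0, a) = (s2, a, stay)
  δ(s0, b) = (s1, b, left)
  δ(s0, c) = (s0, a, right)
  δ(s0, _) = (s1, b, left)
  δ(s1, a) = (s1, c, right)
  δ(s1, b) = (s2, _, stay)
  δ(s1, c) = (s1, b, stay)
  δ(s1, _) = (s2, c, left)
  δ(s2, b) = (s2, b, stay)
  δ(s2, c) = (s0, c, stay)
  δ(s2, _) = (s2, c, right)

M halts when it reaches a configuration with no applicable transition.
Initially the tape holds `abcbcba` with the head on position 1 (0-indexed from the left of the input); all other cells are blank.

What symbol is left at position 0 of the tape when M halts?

c

state=s0 head=1 tape=a[b]cbcba   (s0,b)→(s1,b,left)
state=s1 head=0 tape=[a]bcbcba   (s1,a)→(s1,c,right)
state=s1 head=1 tape=c[b]cbcba   (s1,b)→(s2,_,stay)
state=s2 head=1 tape=c[_]cbcba   (s2,_)→(s2,c,right)
state=s2 head=2 tape=cc[c]bcba   (s2,c)→(s0,c,stay)
state=s0 head=2 tape=cc[c]bcba   (s0,c)→(s0,a,right)
state=s0 head=3 tape=cca[b]cba   (s0,b)→(s1,b,left)
state=s1 head=2 tape=cc[a]bcba   (s1,a)→(s1,c,right)
state=s1 head=3 tape=ccc[b]cba   (s1,b)→(s2,_,stay)
state=s2 head=3 tape=ccc[_]cba   (s2,_)→(s2,c,right)
state=s2 head=4 tape=cccc[c]ba   (s2,c)→(s0,c,stay)
state=s0 head=4 tape=cccc[c]ba   (s0,c)→(s0,a,right)
state=s0 head=5 tape=cccca[b]a   (s0,b)→(s1,b,left)
state=s1 head=4 tape=cccc[a]ba   (s1,a)→(s1,c,right)
state=s1 head=5 tape=ccccc[b]a   (s1,b)→(s2,_,stay)
state=s2 head=5 tape=ccccc[_]a   (s2,_)→(s2,c,right)
state=s2 head=6 tape=cccccc[a]
Cell 0 holds c when M halts.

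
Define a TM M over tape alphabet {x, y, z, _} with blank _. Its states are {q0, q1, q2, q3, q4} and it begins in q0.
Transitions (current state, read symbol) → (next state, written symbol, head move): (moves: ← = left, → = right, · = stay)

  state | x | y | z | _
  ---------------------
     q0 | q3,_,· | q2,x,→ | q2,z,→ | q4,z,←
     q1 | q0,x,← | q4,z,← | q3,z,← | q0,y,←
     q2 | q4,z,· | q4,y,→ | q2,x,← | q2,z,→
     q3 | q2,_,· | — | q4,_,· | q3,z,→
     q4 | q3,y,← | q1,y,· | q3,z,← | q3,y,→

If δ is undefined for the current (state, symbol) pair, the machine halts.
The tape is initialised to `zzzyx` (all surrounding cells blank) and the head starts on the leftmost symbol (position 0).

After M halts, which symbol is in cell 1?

q0 | _[z]zzyx   read z → write z, move →, go to q2
q2 | _z[z]zyx   read z → write x, move ←, go to q2
q2 | _[z]xzyx   read z → write x, move ←, go to q2
q2 | [_]xxzyx   read _ → write z, move →, go to q2
q2 | z[x]xzyx   read x → write z, move ·, go to q4
q4 | z[z]xzyx   read z → write z, move ←, go to q3
q3 | [z]zxzyx   read z → write _, move ·, go to q4
q4 | [_]zxzyx   read _ → write y, move →, go to q3
q3 | y[z]xzyx   read z → write _, move ·, go to q4
q4 | y[_]xzyx   read _ → write y, move →, go to q3
q3 | yy[x]zyx   read x → write _, move ·, go to q2
q2 | yy[_]zyx   read _ → write z, move →, go to q2
q2 | yyz[z]yx   read z → write x, move ←, go to q2
q2 | yy[z]xyx   read z → write x, move ←, go to q2
q2 | y[y]xxyx   read y → write y, move →, go to q4
q4 | yy[x]xyx   read x → write y, move ←, go to q3
q3 | y[y]yxyx
Cell 1 holds y when M halts.

y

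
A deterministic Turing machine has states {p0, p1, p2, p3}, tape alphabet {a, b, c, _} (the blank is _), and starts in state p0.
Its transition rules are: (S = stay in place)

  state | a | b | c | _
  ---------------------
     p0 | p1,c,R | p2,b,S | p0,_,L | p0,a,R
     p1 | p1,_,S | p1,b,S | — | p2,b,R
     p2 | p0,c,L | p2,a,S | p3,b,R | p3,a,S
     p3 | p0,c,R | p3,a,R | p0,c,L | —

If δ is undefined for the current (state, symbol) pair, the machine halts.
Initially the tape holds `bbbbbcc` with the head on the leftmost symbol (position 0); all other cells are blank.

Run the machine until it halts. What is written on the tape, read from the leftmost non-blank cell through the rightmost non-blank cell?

acbbaaccc

state=p0 head=0 tape=__[b]bbbbcc   (p0,b)→(p2,b,S)
state=p2 head=0 tape=__[b]bbbbcc   (p2,b)→(p2,a,S)
state=p2 head=0 tape=__[a]bbbbcc   (p2,a)→(p0,c,L)
state=p0 head=-1 tape=_[_]cbbbbcc   (p0,_)→(p0,a,R)
state=p0 head=0 tape=_a[c]bbbbcc   (p0,c)→(p0,_,L)
state=p0 head=-1 tape=_[a]_bbbbcc   (p0,a)→(p1,c,R)
state=p1 head=0 tape=_c[_]bbbbcc   (p1,_)→(p2,b,R)
state=p2 head=1 tape=_cb[b]bbbcc   (p2,b)→(p2,a,S)
state=p2 head=1 tape=_cb[a]bbbcc   (p2,a)→(p0,c,L)
state=p0 head=0 tape=_c[b]cbbbcc   (p0,b)→(p2,b,S)
state=p2 head=0 tape=_c[b]cbbbcc   (p2,b)→(p2,a,S)
state=p2 head=0 tape=_c[a]cbbbcc   (p2,a)→(p0,c,L)
state=p0 head=-1 tape=_[c]ccbbbcc   (p0,c)→(p0,_,L)
state=p0 head=-2 tape=[_]_ccbbbcc   (p0,_)→(p0,a,R)
state=p0 head=-1 tape=a[_]ccbbbcc   (p0,_)→(p0,a,R)
state=p0 head=0 tape=aa[c]cbbbcc   (p0,c)→(p0,_,L)
state=p0 head=-1 tape=a[a]_cbbbcc   (p0,a)→(p1,c,R)
state=p1 head=0 tape=ac[_]cbbbcc   (p1,_)→(p2,b,R)
state=p2 head=1 tape=acb[c]bbbcc   (p2,c)→(p3,b,R)
state=p3 head=2 tape=acbb[b]bbcc   (p3,b)→(p3,a,R)
state=p3 head=3 tape=acbba[b]bcc   (p3,b)→(p3,a,R)
state=p3 head=4 tape=acbbaa[b]cc   (p3,b)→(p3,a,R)
state=p3 head=5 tape=acbbaaa[c]c   (p3,c)→(p0,c,L)
state=p0 head=4 tape=acbbaa[a]cc   (p0,a)→(p1,c,R)
state=p1 head=5 tape=acbbaac[c]c
The non-blank tape span at halt is acbbaaccc.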